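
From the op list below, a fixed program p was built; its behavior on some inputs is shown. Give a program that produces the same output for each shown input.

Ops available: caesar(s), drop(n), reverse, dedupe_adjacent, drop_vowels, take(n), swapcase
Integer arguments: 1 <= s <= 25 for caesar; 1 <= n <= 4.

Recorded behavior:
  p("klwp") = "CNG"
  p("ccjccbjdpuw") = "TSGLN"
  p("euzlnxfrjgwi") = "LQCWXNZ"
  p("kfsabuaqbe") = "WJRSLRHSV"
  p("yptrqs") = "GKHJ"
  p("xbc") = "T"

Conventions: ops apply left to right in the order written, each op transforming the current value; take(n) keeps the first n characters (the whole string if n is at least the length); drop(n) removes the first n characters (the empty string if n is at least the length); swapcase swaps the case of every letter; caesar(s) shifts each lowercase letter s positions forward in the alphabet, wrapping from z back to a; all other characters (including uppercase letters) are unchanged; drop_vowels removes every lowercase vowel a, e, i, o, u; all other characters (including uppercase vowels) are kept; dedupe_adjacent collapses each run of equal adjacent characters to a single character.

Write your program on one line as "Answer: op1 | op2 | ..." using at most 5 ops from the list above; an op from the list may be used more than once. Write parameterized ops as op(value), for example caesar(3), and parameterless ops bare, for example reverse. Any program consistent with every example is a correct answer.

caesar(17) | dedupe_adjacent | drop_vowels | swapcase | drop(1)

Check, running the answer program on each example:
  "klwp" -> "bcng" -> "bcng" -> "bcng" -> "BCNG" -> "CNG"
  "ccjccbjdpuw" -> "ttattsaugln" -> "tatsaugln" -> "ttsgln" -> "TTSGLN" -> "TSGLN"
  "euzlnxfrjgwi" -> "vlqceowiaxnz" -> "vlqceowiaxnz" -> "vlqcwxnz" -> "VLQCWXNZ" -> "LQCWXNZ"
  "kfsabuaqbe" -> "bwjrslrhsv" -> "bwjrslrhsv" -> "bwjrslrhsv" -> "BWJRSLRHSV" -> "WJRSLRHSV"
  "yptrqs" -> "pgkihj" -> "pgkihj" -> "pgkhj" -> "PGKHJ" -> "GKHJ"
  "xbc" -> "ost" -> "ost" -> "st" -> "ST" -> "T"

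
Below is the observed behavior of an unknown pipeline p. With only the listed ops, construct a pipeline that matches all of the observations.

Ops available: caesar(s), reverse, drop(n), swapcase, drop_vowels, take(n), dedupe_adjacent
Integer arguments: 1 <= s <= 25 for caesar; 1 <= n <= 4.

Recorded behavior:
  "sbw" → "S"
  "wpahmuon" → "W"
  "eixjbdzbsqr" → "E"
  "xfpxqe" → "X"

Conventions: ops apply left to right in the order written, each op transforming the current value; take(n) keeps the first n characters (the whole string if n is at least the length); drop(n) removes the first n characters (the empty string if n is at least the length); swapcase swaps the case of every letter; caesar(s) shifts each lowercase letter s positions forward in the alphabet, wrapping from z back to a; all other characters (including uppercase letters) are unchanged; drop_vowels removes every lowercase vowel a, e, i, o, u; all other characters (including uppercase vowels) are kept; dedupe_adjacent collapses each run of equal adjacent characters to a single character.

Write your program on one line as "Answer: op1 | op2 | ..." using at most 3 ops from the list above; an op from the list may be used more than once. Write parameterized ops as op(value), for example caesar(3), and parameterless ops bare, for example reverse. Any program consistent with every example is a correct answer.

swapcase | take(1)

Check, running the answer program on each example:
  "sbw" -> "SBW" -> "S"
  "wpahmuon" -> "WPAHMUON" -> "W"
  "eixjbdzbsqr" -> "EIXJBDZBSQR" -> "E"
  "xfpxqe" -> "XFPXQE" -> "X"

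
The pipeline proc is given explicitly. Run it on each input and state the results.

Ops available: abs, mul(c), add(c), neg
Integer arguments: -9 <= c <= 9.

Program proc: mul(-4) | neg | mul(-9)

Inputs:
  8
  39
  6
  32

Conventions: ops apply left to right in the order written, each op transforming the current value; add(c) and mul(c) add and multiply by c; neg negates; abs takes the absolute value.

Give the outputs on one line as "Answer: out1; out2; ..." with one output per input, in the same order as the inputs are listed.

Execution, op by op:
  8 -> -32 -> 32 -> -288
  39 -> -156 -> 156 -> -1404
  6 -> -24 -> 24 -> -216
  32 -> -128 -> 128 -> -1152

-288; -1404; -216; -1152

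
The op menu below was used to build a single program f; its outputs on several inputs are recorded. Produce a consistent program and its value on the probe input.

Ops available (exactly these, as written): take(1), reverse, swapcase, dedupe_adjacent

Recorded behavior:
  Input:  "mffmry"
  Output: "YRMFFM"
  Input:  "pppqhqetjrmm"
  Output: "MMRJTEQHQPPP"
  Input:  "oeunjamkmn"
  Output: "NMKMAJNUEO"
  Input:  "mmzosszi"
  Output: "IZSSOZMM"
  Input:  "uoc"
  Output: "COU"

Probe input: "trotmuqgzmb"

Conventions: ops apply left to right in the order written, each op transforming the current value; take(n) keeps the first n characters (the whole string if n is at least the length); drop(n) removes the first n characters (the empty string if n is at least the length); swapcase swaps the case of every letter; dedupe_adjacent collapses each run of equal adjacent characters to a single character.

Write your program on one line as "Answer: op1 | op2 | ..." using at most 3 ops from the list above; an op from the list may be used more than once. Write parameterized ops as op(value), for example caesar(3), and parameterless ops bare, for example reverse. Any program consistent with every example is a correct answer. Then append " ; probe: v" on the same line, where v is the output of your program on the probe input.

swapcase | reverse ; probe: "BMZGQUMTORT"

Check, running the answer program on each example:
  "mffmry" -> "MFFMRY" -> "YRMFFM"
  "pppqhqetjrmm" -> "PPPQHQETJRMM" -> "MMRJTEQHQPPP"
  "oeunjamkmn" -> "OEUNJAMKMN" -> "NMKMAJNUEO"
  "mmzosszi" -> "MMZOSSZI" -> "IZSSOZMM"
  "uoc" -> "UOC" -> "COU"
  probe: "trotmuqgzmb" -> "TROTMUQGZMB" -> "BMZGQUMTORT"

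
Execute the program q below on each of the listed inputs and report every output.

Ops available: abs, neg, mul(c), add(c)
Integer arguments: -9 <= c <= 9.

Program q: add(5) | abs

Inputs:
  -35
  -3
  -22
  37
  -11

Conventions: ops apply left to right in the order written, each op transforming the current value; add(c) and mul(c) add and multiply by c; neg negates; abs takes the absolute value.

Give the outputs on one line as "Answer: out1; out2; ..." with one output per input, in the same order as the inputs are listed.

30; 2; 17; 42; 6

Execution, op by op:
  -35 -> -30 -> 30
  -3 -> 2 -> 2
  -22 -> -17 -> 17
  37 -> 42 -> 42
  -11 -> -6 -> 6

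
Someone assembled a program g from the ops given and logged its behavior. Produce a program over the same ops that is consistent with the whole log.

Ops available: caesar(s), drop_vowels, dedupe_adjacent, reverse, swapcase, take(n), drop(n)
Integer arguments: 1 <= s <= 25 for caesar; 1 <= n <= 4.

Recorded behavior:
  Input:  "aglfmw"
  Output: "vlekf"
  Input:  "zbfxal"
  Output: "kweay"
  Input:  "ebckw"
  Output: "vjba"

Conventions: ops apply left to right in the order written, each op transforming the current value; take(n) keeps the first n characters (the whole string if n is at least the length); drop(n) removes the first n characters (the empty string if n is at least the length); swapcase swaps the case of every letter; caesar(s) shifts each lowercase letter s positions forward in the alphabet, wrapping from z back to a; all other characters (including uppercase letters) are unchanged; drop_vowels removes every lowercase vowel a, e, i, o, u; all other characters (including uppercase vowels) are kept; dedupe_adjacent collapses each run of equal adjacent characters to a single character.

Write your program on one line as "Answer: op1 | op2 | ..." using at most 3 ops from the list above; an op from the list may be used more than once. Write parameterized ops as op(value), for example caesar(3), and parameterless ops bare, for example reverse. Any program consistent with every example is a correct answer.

reverse | drop_vowels | caesar(25)

Check, running the answer program on each example:
  "aglfmw" -> "wmflga" -> "wmflg" -> "vlekf"
  "zbfxal" -> "laxfbz" -> "lxfbz" -> "kweay"
  "ebckw" -> "wkcbe" -> "wkcb" -> "vjba"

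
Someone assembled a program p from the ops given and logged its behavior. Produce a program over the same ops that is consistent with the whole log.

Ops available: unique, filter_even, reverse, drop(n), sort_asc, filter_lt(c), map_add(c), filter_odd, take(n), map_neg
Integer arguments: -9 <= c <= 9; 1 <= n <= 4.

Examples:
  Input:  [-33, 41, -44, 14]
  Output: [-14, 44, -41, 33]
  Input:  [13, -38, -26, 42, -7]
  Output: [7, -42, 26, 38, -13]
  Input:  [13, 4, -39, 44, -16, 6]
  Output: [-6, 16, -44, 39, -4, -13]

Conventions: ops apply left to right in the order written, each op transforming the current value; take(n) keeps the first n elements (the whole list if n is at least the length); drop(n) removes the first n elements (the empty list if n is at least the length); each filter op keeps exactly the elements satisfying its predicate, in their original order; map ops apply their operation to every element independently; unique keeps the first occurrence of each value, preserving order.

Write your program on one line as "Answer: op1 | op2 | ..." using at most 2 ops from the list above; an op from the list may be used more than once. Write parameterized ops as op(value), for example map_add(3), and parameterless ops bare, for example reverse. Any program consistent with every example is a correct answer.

map_neg | reverse

Check, running the answer program on each example:
  [-33, 41, -44, 14] -> [33, -41, 44, -14] -> [-14, 44, -41, 33]
  [13, -38, -26, 42, -7] -> [-13, 38, 26, -42, 7] -> [7, -42, 26, 38, -13]
  [13, 4, -39, 44, -16, 6] -> [-13, -4, 39, -44, 16, -6] -> [-6, 16, -44, 39, -4, -13]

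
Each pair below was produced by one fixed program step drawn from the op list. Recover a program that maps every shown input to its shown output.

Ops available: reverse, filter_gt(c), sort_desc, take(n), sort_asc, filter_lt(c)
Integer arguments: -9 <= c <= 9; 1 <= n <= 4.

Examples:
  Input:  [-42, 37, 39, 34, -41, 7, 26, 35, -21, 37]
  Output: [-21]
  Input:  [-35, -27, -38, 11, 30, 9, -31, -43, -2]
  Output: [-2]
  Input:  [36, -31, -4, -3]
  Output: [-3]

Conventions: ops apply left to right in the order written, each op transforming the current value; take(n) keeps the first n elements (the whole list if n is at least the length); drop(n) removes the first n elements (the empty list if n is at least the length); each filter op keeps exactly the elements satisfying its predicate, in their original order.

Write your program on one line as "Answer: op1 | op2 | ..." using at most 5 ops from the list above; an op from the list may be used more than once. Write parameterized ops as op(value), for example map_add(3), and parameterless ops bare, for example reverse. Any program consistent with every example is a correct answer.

reverse | filter_lt(4) | take(4) | sort_desc | take(1)

Check, running the answer program on each example:
  [-42, 37, 39, 34, -41, 7, 26, 35, -21, 37] -> [37, -21, 35, 26, 7, -41, 34, 39, 37, -42] -> [-21, -41, -42] -> [-21, -41, -42] -> [-21, -41, -42] -> [-21]
  [-35, -27, -38, 11, 30, 9, -31, -43, -2] -> [-2, -43, -31, 9, 30, 11, -38, -27, -35] -> [-2, -43, -31, -38, -27, -35] -> [-2, -43, -31, -38] -> [-2, -31, -38, -43] -> [-2]
  [36, -31, -4, -3] -> [-3, -4, -31, 36] -> [-3, -4, -31] -> [-3, -4, -31] -> [-3, -4, -31] -> [-3]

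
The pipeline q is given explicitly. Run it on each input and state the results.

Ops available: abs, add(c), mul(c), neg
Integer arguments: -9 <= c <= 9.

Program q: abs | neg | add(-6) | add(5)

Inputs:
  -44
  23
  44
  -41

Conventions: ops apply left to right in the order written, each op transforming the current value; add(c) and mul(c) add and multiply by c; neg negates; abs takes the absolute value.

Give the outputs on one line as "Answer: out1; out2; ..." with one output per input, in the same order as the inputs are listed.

-45; -24; -45; -42

Execution, op by op:
  -44 -> 44 -> -44 -> -50 -> -45
  23 -> 23 -> -23 -> -29 -> -24
  44 -> 44 -> -44 -> -50 -> -45
  -41 -> 41 -> -41 -> -47 -> -42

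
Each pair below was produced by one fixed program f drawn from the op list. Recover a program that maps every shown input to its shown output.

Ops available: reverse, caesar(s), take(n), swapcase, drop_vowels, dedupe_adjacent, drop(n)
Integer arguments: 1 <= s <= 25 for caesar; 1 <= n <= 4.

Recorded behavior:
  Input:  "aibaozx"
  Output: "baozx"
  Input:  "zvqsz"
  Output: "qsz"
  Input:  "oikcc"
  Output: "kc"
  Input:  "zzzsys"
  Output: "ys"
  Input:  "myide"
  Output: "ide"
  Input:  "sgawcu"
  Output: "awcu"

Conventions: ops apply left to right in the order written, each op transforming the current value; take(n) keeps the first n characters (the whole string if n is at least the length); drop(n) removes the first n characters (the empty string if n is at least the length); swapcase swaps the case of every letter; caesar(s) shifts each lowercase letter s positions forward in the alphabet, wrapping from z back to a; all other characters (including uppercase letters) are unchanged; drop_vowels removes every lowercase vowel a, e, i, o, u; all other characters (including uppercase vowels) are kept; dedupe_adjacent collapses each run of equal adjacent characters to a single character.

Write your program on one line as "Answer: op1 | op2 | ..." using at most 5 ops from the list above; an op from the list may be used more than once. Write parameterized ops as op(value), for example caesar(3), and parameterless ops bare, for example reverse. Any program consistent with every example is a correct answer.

reverse | dedupe_adjacent | reverse | drop(2)

Check, running the answer program on each example:
  "aibaozx" -> "xzoabia" -> "xzoabia" -> "aibaozx" -> "baozx"
  "zvqsz" -> "zsqvz" -> "zsqvz" -> "zvqsz" -> "qsz"
  "oikcc" -> "cckio" -> "ckio" -> "oikc" -> "kc"
  "zzzsys" -> "syszzz" -> "sysz" -> "zsys" -> "ys"
  "myide" -> "ediym" -> "ediym" -> "myide" -> "ide"
  "sgawcu" -> "ucwags" -> "ucwags" -> "sgawcu" -> "awcu"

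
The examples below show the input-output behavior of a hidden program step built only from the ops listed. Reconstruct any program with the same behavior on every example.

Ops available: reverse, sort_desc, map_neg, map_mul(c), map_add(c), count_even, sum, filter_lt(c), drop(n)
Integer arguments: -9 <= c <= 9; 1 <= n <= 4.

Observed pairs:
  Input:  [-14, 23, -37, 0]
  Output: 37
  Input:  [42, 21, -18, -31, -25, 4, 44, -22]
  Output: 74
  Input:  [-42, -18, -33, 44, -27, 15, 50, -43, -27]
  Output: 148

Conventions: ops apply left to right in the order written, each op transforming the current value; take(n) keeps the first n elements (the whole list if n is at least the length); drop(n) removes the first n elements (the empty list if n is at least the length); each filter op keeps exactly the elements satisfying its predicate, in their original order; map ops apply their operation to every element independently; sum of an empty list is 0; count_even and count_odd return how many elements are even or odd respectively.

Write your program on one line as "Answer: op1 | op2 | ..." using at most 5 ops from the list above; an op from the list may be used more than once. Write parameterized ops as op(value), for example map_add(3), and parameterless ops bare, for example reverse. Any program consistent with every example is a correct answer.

filter_lt(5) | map_neg | drop(1) | sum

Check, running the answer program on each example:
  [-14, 23, -37, 0] -> [-14, -37, 0] -> [14, 37, 0] -> [37, 0] -> 37
  [42, 21, -18, -31, -25, 4, 44, -22] -> [-18, -31, -25, 4, -22] -> [18, 31, 25, -4, 22] -> [31, 25, -4, 22] -> 74
  [-42, -18, -33, 44, -27, 15, 50, -43, -27] -> [-42, -18, -33, -27, -43, -27] -> [42, 18, 33, 27, 43, 27] -> [18, 33, 27, 43, 27] -> 148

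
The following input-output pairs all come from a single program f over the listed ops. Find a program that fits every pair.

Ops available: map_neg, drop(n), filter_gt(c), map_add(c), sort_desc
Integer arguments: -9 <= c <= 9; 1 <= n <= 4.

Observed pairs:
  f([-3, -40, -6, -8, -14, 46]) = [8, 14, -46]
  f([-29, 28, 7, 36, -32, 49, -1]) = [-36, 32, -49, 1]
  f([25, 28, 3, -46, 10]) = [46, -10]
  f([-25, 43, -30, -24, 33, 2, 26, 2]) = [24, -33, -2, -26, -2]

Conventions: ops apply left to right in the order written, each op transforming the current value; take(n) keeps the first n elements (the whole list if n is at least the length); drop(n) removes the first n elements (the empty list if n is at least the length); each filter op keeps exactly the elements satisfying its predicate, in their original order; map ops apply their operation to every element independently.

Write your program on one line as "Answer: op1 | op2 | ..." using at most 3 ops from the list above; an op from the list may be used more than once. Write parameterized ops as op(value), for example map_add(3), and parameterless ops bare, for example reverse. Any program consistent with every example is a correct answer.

drop(3) | map_neg

Check, running the answer program on each example:
  [-3, -40, -6, -8, -14, 46] -> [-8, -14, 46] -> [8, 14, -46]
  [-29, 28, 7, 36, -32, 49, -1] -> [36, -32, 49, -1] -> [-36, 32, -49, 1]
  [25, 28, 3, -46, 10] -> [-46, 10] -> [46, -10]
  [-25, 43, -30, -24, 33, 2, 26, 2] -> [-24, 33, 2, 26, 2] -> [24, -33, -2, -26, -2]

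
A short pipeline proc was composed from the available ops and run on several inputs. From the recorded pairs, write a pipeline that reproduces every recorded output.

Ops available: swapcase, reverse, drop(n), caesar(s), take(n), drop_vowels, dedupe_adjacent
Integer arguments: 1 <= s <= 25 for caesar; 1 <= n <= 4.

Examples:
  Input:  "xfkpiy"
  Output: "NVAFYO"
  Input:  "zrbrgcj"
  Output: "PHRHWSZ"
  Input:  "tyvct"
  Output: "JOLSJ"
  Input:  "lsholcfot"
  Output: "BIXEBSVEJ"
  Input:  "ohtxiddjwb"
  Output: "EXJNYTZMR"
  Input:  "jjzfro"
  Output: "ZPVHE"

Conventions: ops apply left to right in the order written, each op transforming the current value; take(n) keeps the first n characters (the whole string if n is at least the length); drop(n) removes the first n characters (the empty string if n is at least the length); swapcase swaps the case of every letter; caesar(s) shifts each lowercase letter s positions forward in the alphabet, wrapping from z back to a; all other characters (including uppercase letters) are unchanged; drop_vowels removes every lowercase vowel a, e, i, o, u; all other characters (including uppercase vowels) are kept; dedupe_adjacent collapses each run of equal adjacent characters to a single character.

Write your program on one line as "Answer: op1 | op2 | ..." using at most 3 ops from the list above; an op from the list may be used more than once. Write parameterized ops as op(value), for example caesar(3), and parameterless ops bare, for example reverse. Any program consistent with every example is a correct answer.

dedupe_adjacent | caesar(16) | swapcase

Check, running the answer program on each example:
  "xfkpiy" -> "xfkpiy" -> "nvafyo" -> "NVAFYO"
  "zrbrgcj" -> "zrbrgcj" -> "phrhwsz" -> "PHRHWSZ"
  "tyvct" -> "tyvct" -> "jolsj" -> "JOLSJ"
  "lsholcfot" -> "lsholcfot" -> "bixebsvej" -> "BIXEBSVEJ"
  "ohtxiddjwb" -> "ohtxidjwb" -> "exjnytzmr" -> "EXJNYTZMR"
  "jjzfro" -> "jzfro" -> "zpvhe" -> "ZPVHE"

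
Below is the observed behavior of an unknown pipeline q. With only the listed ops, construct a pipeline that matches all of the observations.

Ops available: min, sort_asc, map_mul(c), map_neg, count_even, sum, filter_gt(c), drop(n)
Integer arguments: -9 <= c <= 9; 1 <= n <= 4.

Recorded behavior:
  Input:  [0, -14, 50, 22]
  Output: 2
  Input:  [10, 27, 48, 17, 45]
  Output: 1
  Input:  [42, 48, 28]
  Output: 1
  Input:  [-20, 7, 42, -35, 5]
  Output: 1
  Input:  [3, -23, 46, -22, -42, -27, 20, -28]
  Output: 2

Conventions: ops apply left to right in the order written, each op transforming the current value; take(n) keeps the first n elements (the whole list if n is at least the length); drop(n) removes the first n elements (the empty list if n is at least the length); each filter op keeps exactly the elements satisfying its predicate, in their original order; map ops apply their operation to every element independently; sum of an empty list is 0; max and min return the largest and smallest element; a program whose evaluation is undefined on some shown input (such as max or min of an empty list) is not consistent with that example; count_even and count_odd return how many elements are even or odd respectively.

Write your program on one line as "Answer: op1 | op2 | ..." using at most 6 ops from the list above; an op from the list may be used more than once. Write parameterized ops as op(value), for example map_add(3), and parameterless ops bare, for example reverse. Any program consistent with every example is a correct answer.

map_mul(-9) | map_neg | drop(2) | filter_gt(0) | count_even

Check, running the answer program on each example:
  [0, -14, 50, 22] -> [0, 126, -450, -198] -> [0, -126, 450, 198] -> [450, 198] -> [450, 198] -> 2
  [10, 27, 48, 17, 45] -> [-90, -243, -432, -153, -405] -> [90, 243, 432, 153, 405] -> [432, 153, 405] -> [432, 153, 405] -> 1
  [42, 48, 28] -> [-378, -432, -252] -> [378, 432, 252] -> [252] -> [252] -> 1
  [-20, 7, 42, -35, 5] -> [180, -63, -378, 315, -45] -> [-180, 63, 378, -315, 45] -> [378, -315, 45] -> [378, 45] -> 1
  [3, -23, 46, -22, -42, -27, 20, -28] -> [-27, 207, -414, 198, 378, 243, -180, 252] -> [27, -207, 414, -198, -378, -243, 180, -252] -> [414, -198, -378, -243, 180, -252] -> [414, 180] -> 2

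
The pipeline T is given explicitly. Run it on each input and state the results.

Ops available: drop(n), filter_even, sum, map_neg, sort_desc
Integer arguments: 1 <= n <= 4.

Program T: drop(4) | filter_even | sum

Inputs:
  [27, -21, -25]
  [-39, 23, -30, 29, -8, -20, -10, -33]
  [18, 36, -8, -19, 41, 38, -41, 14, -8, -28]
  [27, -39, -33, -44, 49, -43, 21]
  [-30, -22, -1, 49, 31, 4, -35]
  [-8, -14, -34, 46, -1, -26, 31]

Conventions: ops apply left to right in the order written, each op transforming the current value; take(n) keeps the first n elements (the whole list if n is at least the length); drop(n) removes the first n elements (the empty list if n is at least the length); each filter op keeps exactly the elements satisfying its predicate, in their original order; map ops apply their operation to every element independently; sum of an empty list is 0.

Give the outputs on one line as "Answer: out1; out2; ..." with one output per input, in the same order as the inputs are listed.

Execution, op by op:
  [27, -21, -25] -> [] -> [] -> 0
  [-39, 23, -30, 29, -8, -20, -10, -33] -> [-8, -20, -10, -33] -> [-8, -20, -10] -> -38
  [18, 36, -8, -19, 41, 38, -41, 14, -8, -28] -> [41, 38, -41, 14, -8, -28] -> [38, 14, -8, -28] -> 16
  [27, -39, -33, -44, 49, -43, 21] -> [49, -43, 21] -> [] -> 0
  [-30, -22, -1, 49, 31, 4, -35] -> [31, 4, -35] -> [4] -> 4
  [-8, -14, -34, 46, -1, -26, 31] -> [-1, -26, 31] -> [-26] -> -26

0; -38; 16; 0; 4; -26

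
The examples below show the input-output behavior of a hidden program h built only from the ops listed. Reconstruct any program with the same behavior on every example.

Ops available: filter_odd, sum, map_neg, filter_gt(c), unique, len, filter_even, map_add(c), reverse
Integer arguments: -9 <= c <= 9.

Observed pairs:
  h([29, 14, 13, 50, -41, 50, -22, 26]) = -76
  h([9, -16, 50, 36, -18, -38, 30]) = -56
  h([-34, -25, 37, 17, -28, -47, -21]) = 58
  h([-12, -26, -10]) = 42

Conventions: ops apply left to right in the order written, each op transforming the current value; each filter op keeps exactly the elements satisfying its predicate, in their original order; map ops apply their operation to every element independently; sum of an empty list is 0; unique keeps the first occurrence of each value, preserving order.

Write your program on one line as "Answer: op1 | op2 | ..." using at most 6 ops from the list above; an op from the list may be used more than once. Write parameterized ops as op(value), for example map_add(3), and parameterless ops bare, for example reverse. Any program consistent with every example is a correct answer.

reverse | unique | filter_even | map_neg | map_add(-2) | sum

Check, running the answer program on each example:
  [29, 14, 13, 50, -41, 50, -22, 26] -> [26, -22, 50, -41, 50, 13, 14, 29] -> [26, -22, 50, -41, 13, 14, 29] -> [26, -22, 50, 14] -> [-26, 22, -50, -14] -> [-28, 20, -52, -16] -> -76
  [9, -16, 50, 36, -18, -38, 30] -> [30, -38, -18, 36, 50, -16, 9] -> [30, -38, -18, 36, 50, -16, 9] -> [30, -38, -18, 36, 50, -16] -> [-30, 38, 18, -36, -50, 16] -> [-32, 36, 16, -38, -52, 14] -> -56
  [-34, -25, 37, 17, -28, -47, -21] -> [-21, -47, -28, 17, 37, -25, -34] -> [-21, -47, -28, 17, 37, -25, -34] -> [-28, -34] -> [28, 34] -> [26, 32] -> 58
  [-12, -26, -10] -> [-10, -26, -12] -> [-10, -26, -12] -> [-10, -26, -12] -> [10, 26, 12] -> [8, 24, 10] -> 42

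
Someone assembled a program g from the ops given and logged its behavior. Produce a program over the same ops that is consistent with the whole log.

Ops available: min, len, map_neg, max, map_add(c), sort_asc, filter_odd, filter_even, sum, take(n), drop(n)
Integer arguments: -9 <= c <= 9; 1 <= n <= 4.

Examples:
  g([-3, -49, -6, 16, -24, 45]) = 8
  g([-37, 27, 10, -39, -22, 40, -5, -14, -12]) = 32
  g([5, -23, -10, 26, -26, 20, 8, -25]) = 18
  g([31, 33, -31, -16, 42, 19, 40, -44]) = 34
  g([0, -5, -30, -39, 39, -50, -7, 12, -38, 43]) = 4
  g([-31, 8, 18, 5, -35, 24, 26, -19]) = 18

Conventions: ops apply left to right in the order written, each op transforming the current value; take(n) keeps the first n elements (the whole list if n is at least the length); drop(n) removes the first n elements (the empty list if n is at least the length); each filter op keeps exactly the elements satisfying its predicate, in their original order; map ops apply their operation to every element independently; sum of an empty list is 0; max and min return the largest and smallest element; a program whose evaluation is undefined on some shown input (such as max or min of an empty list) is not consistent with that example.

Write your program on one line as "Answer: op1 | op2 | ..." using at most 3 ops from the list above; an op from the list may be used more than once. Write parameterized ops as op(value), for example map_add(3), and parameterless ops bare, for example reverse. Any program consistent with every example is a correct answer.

map_add(-8) | filter_even | max

Check, running the answer program on each example:
  [-3, -49, -6, 16, -24, 45] -> [-11, -57, -14, 8, -32, 37] -> [-14, 8, -32] -> 8
  [-37, 27, 10, -39, -22, 40, -5, -14, -12] -> [-45, 19, 2, -47, -30, 32, -13, -22, -20] -> [2, -30, 32, -22, -20] -> 32
  [5, -23, -10, 26, -26, 20, 8, -25] -> [-3, -31, -18, 18, -34, 12, 0, -33] -> [-18, 18, -34, 12, 0] -> 18
  [31, 33, -31, -16, 42, 19, 40, -44] -> [23, 25, -39, -24, 34, 11, 32, -52] -> [-24, 34, 32, -52] -> 34
  [0, -5, -30, -39, 39, -50, -7, 12, -38, 43] -> [-8, -13, -38, -47, 31, -58, -15, 4, -46, 35] -> [-8, -38, -58, 4, -46] -> 4
  [-31, 8, 18, 5, -35, 24, 26, -19] -> [-39, 0, 10, -3, -43, 16, 18, -27] -> [0, 10, 16, 18] -> 18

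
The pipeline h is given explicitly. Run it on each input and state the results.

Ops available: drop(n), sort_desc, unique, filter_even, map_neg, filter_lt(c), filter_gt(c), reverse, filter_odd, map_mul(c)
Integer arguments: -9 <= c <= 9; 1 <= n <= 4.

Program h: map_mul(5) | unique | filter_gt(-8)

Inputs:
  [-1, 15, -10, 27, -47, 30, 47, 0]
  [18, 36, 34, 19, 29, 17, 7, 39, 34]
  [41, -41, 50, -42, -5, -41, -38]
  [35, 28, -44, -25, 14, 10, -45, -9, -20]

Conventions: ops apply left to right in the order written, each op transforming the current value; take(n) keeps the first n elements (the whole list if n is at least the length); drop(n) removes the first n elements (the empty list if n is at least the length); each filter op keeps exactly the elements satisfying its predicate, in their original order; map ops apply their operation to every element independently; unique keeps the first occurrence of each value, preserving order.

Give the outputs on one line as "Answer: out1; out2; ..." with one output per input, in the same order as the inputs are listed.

[-5, 75, 135, 150, 235, 0]; [90, 180, 170, 95, 145, 85, 35, 195]; [205, 250]; [175, 140, 70, 50]

Execution, op by op:
  [-1, 15, -10, 27, -47, 30, 47, 0] -> [-5, 75, -50, 135, -235, 150, 235, 0] -> [-5, 75, -50, 135, -235, 150, 235, 0] -> [-5, 75, 135, 150, 235, 0]
  [18, 36, 34, 19, 29, 17, 7, 39, 34] -> [90, 180, 170, 95, 145, 85, 35, 195, 170] -> [90, 180, 170, 95, 145, 85, 35, 195] -> [90, 180, 170, 95, 145, 85, 35, 195]
  [41, -41, 50, -42, -5, -41, -38] -> [205, -205, 250, -210, -25, -205, -190] -> [205, -205, 250, -210, -25, -190] -> [205, 250]
  [35, 28, -44, -25, 14, 10, -45, -9, -20] -> [175, 140, -220, -125, 70, 50, -225, -45, -100] -> [175, 140, -220, -125, 70, 50, -225, -45, -100] -> [175, 140, 70, 50]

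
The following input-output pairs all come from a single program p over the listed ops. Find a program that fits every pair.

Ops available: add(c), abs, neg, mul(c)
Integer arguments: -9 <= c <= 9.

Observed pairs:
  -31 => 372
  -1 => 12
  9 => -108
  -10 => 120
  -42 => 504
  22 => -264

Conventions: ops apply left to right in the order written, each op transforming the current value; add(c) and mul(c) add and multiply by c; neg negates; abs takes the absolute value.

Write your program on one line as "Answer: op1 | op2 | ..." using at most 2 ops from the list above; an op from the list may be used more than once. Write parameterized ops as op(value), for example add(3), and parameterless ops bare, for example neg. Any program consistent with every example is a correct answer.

mul(4) | mul(-3)

Check, running the answer program on each example:
  -31 -> -124 -> 372
  -1 -> -4 -> 12
  9 -> 36 -> -108
  -10 -> -40 -> 120
  -42 -> -168 -> 504
  22 -> 88 -> -264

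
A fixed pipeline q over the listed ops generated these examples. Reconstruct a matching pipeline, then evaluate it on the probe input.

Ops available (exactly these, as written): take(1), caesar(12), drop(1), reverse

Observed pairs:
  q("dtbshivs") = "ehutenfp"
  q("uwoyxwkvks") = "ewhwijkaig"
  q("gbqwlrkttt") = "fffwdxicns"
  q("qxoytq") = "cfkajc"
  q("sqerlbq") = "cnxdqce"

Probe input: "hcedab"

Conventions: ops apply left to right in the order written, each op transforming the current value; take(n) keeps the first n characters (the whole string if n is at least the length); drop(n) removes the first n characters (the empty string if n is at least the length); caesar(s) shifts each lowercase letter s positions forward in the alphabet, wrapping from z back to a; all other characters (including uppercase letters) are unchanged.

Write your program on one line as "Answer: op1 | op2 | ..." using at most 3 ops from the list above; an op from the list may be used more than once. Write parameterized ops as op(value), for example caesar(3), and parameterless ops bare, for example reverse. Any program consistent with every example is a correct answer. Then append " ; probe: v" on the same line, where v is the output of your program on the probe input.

caesar(12) | reverse ; probe: "nmpqot"

Check, running the answer program on each example:
  "dtbshivs" -> "pfnetuhe" -> "ehutenfp"
  "uwoyxwkvks" -> "giakjiwhwe" -> "ewhwijkaig"
  "gbqwlrkttt" -> "sncixdwfff" -> "fffwdxicns"
  "qxoytq" -> "cjakfc" -> "cfkajc"
  "sqerlbq" -> "ecqdxnc" -> "cnxdqce"
  probe: "hcedab" -> "toqpmn" -> "nmpqot"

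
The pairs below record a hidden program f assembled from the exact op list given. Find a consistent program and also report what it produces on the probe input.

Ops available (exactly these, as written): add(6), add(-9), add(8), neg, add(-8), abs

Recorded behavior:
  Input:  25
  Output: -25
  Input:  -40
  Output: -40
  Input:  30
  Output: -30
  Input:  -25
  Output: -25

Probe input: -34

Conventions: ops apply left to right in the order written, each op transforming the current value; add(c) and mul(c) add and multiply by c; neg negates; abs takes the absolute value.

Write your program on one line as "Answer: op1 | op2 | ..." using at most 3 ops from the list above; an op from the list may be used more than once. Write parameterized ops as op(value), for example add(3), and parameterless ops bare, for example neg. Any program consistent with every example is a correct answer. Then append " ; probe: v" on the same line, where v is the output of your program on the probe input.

abs | neg ; probe: -34

Check, running the answer program on each example:
  25 -> 25 -> -25
  -40 -> 40 -> -40
  30 -> 30 -> -30
  -25 -> 25 -> -25
  probe: -34 -> 34 -> -34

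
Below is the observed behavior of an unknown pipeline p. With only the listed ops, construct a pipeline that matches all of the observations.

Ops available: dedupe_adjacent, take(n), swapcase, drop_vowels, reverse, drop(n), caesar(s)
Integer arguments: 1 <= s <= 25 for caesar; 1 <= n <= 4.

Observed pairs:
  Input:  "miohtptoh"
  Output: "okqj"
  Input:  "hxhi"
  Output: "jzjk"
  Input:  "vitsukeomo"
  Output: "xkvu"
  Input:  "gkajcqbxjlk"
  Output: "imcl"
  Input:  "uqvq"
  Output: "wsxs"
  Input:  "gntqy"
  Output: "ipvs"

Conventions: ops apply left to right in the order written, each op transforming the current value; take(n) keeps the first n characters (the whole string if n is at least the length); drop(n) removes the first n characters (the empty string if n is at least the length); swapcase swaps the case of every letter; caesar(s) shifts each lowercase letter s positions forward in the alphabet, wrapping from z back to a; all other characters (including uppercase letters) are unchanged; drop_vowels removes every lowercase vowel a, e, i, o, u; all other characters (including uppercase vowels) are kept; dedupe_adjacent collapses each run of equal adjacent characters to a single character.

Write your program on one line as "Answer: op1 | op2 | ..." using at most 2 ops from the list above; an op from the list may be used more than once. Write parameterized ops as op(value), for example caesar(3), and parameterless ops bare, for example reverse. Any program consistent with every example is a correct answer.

caesar(2) | take(4)

Check, running the answer program on each example:
  "miohtptoh" -> "okqjvrvqj" -> "okqj"
  "hxhi" -> "jzjk" -> "jzjk"
  "vitsukeomo" -> "xkvuwmgqoq" -> "xkvu"
  "gkajcqbxjlk" -> "imclesdzlnm" -> "imcl"
  "uqvq" -> "wsxs" -> "wsxs"
  "gntqy" -> "ipvsa" -> "ipvs"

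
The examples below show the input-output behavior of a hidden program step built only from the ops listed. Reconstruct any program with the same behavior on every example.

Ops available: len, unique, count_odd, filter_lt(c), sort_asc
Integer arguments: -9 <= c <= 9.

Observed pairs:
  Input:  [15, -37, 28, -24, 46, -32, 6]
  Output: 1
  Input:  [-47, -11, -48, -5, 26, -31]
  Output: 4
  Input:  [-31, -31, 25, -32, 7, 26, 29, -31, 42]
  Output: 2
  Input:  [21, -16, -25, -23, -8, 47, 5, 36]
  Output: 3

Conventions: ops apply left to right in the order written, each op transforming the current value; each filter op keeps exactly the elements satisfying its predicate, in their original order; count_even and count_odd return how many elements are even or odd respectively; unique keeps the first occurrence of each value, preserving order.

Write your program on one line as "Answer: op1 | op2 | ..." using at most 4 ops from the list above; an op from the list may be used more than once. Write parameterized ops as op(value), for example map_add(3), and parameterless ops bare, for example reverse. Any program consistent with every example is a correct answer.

unique | filter_lt(9) | count_odd

Check, running the answer program on each example:
  [15, -37, 28, -24, 46, -32, 6] -> [15, -37, 28, -24, 46, -32, 6] -> [-37, -24, -32, 6] -> 1
  [-47, -11, -48, -5, 26, -31] -> [-47, -11, -48, -5, 26, -31] -> [-47, -11, -48, -5, -31] -> 4
  [-31, -31, 25, -32, 7, 26, 29, -31, 42] -> [-31, 25, -32, 7, 26, 29, 42] -> [-31, -32, 7] -> 2
  [21, -16, -25, -23, -8, 47, 5, 36] -> [21, -16, -25, -23, -8, 47, 5, 36] -> [-16, -25, -23, -8, 5] -> 3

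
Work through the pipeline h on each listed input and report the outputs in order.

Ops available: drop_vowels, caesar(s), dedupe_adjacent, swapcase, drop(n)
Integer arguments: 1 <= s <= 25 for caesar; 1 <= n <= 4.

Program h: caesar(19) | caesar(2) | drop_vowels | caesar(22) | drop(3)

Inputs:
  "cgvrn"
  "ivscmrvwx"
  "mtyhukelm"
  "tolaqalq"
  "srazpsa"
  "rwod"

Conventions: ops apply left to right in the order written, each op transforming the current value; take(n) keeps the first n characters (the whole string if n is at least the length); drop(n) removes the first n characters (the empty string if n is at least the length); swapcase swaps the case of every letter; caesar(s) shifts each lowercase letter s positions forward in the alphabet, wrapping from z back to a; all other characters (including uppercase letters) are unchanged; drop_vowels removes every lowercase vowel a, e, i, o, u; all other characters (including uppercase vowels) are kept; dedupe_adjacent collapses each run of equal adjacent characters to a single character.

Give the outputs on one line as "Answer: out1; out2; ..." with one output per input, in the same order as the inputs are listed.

"i"; "tdimno"; "lbvcd"; "hrch"; "gjr"; "u"

Execution, op by op:
  "cgvrn" -> "vzokg" -> "xbqmi" -> "xbqm" -> "txmi" -> "i"
  "ivscmrvwx" -> "bolvfkopq" -> "dqnxhmqrs" -> "dqnxhmqrs" -> "zmjtdimno" -> "tdimno"
  "mtyhukelm" -> "fmrandxef" -> "hotcpfzgh" -> "htcpfzgh" -> "dpylbvcd" -> "lbvcd"
  "tolaqalq" -> "mhetjtej" -> "ojgvlvgl" -> "jgvlvgl" -> "fcrhrch" -> "hrch"
  "srazpsa" -> "lktsilt" -> "nmvuknv" -> "nmvknv" -> "jirgjr" -> "gjr"
  "rwod" -> "kphw" -> "mrjy" -> "mrjy" -> "infu" -> "u"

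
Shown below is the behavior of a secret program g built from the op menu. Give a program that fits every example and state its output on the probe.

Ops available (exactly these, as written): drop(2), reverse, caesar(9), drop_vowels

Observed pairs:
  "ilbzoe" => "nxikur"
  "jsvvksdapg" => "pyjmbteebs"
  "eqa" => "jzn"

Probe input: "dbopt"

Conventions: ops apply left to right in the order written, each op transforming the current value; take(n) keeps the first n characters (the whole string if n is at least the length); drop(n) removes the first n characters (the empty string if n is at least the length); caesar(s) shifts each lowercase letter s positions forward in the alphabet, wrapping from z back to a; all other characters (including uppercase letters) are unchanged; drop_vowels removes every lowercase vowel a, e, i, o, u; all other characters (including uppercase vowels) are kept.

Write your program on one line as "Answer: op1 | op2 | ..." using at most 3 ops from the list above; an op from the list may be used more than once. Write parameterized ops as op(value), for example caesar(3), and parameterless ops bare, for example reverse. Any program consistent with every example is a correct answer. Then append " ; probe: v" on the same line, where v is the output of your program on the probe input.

reverse | caesar(9) ; probe: "cyxkm"

Check, running the answer program on each example:
  "ilbzoe" -> "eozbli" -> "nxikur"
  "jsvvksdapg" -> "gpadskvvsj" -> "pyjmbteebs"
  "eqa" -> "aqe" -> "jzn"
  probe: "dbopt" -> "tpobd" -> "cyxkm"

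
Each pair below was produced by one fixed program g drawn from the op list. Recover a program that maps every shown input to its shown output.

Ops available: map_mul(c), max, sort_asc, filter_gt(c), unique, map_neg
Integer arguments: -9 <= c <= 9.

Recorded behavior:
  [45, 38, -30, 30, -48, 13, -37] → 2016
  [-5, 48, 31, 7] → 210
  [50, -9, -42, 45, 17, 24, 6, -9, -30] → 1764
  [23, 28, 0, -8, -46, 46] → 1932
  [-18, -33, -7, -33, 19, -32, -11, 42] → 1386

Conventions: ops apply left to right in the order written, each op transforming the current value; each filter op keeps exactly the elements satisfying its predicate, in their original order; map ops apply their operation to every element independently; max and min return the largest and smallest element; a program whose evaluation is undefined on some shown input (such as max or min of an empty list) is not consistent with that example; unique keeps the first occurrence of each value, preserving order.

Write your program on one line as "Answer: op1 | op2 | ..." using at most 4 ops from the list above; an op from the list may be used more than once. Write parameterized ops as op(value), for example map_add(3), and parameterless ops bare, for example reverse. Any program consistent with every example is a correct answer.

map_mul(7) | map_mul(-6) | sort_asc | max

Check, running the answer program on each example:
  [45, 38, -30, 30, -48, 13, -37] -> [315, 266, -210, 210, -336, 91, -259] -> [-1890, -1596, 1260, -1260, 2016, -546, 1554] -> [-1890, -1596, -1260, -546, 1260, 1554, 2016] -> 2016
  [-5, 48, 31, 7] -> [-35, 336, 217, 49] -> [210, -2016, -1302, -294] -> [-2016, -1302, -294, 210] -> 210
  [50, -9, -42, 45, 17, 24, 6, -9, -30] -> [350, -63, -294, 315, 119, 168, 42, -63, -210] -> [-2100, 378, 1764, -1890, -714, -1008, -252, 378, 1260] -> [-2100, -1890, -1008, -714, -252, 378, 378, 1260, 1764] -> 1764
  [23, 28, 0, -8, -46, 46] -> [161, 196, 0, -56, -322, 322] -> [-966, -1176, 0, 336, 1932, -1932] -> [-1932, -1176, -966, 0, 336, 1932] -> 1932
  [-18, -33, -7, -33, 19, -32, -11, 42] -> [-126, -231, -49, -231, 133, -224, -77, 294] -> [756, 1386, 294, 1386, -798, 1344, 462, -1764] -> [-1764, -798, 294, 462, 756, 1344, 1386, 1386] -> 1386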